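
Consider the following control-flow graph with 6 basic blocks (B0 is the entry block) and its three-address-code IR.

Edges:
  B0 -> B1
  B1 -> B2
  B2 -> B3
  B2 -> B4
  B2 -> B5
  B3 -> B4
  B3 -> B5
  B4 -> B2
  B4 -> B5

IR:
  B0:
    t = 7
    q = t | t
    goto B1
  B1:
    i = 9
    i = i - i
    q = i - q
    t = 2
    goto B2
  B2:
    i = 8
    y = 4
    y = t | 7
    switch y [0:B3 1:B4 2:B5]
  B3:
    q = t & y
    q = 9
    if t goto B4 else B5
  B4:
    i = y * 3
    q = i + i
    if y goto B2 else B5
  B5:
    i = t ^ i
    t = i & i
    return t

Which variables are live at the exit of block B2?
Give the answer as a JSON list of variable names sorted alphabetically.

Answer: ["i", "t", "y"]

Analysis:
def/use:
  B0: {q,t} / ∅
  B1: {i,q,t} / {q}
  B2: {i,y} / {t}
  B3: {q} / {t,y}
  B4: {i,q} / {y}
  B5: {i,t} / {i,t}

Live sets:
  live B0: ∅→{q}
  live B1: {q}→{t}
  live B2: {t}→{i,t,y}
  live B3: {i,t,y}→{i,t,y}
  live B4: {t,y}→{i,t}
  live B5: {i,t}→∅

live-out(B2) = ["i", "t", "y"]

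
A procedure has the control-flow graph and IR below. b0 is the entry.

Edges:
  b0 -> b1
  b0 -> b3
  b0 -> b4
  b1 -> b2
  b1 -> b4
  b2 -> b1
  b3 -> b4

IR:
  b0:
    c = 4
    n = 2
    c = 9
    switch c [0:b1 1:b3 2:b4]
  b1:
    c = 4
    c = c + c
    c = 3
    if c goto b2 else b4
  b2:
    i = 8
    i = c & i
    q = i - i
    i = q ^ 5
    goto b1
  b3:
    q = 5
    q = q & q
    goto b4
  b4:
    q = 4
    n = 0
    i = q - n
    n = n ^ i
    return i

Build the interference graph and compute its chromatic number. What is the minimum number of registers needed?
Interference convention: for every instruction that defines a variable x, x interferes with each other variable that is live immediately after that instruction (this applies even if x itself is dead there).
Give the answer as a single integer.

Answer: 2

Analysis:
def/use:
  b0: {c,n} / ∅
  b1: {c} / ∅
  b2: {i,q} / {c}
  b3: {q} / ∅
  b4: {i,n,q} / ∅

Backward fixpoint:
  b0: in=∅ out=∅
  b1: in=∅ out={c}
  b2: in={c} out=∅
  b3: in=∅ out=∅
  b4: in=∅ out=∅

Interfere edges:
  c↔{i}
  i↔{c,n}
  n↔{i,q}
  q↔{n}

Colouring:
  {c,i} pairwise interfere (2-clique) ⇒ χ ≥ 2
  assign c→R1 i→R0 n→R1 q→R0 — no edge inside a register ⇒ χ ≤ 2
  χ = 2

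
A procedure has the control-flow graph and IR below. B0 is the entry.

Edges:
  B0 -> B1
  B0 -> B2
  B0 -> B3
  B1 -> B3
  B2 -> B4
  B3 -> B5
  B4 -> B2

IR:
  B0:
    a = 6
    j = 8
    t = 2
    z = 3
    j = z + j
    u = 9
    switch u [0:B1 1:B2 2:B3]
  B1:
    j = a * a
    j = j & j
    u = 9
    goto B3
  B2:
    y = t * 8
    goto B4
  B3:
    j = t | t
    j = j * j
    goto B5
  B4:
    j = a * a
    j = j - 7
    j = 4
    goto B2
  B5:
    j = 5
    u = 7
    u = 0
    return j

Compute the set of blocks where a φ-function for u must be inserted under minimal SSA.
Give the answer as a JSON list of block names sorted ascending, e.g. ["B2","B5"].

idom tree: B1←B0 B2←B0 B3←B0 B4←B2 B5←B3
Dom∩ at merges:
  B2: preds {B0,B4}: {B0} ∩ {B0,B2,B4} = {B0}; idom=B0
  B3: preds {B0,B1}: {B0} ∩ {B0,B1} = {B0}; idom=B0

Frontier:
  B2←B0: walk · to B0
  B2←B4: walk B4→B2 to B0
  B3←B0: walk · to B0
  B3←B1: walk B1 to B0
  DF(B0)=∅
  DF(B1)={B3}
  DF(B2)={B2}
  DF(B3)=∅
  DF(B4)={B2}
  DF(B5)=∅

φ for u: defs {B0,B1,B5}
  DF⁺ = {B3}

Answer: ["B3"]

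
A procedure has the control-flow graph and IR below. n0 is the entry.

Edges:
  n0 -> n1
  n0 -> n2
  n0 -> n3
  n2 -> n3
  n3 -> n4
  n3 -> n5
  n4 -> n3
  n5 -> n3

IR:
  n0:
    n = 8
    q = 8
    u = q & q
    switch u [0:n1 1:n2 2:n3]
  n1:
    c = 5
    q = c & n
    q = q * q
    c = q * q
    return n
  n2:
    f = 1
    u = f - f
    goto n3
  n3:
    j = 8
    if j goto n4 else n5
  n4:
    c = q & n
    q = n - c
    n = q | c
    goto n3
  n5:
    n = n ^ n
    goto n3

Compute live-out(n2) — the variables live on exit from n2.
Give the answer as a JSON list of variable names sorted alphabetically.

def/use:
  n0: {n,q,u} / ∅
  n1: {c,q} / {n}
  n2: {f,u} / ∅
  n3: {j} / ∅
  n4: {c,n,q} / {n,q}
  n5: {n} / {n}

Live sets:
  n0: in=∅ out={n,q}
  n1: in={n} out=∅
  n2: in={n,q} out={n,q}
  n3: in={n,q} out={n,q}
  n4: in={n,q} out={n,q}
  n5: in={n,q} out={n,q}

live-out(n2) = ["n", "q"]

Answer: ["n", "q"]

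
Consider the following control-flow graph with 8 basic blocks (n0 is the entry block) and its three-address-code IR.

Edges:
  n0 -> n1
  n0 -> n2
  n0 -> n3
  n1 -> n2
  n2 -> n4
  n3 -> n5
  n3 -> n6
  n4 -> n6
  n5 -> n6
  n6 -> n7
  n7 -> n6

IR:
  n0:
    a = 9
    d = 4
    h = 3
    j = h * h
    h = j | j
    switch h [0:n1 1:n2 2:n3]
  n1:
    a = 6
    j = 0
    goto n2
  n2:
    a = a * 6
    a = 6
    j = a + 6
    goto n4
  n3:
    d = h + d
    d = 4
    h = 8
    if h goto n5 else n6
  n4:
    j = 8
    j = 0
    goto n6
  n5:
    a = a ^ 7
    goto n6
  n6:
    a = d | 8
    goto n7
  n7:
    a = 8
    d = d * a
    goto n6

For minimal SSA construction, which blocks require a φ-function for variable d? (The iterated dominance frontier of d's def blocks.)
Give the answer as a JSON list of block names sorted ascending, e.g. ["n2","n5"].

Answer: ["n6"]

Analysis:
idom tree: n1←n0 n2←n0 n3←n0 n4←n2 n5←n3 n6←n0 n7←n6
Dom∩ at merges:
  n2: preds {n0,n1}: {n0} ∩ {n0,n1} = {n0}; idom=n0
  n6: preds {n3,n4,n5,n7}: {n0,n3} ∩ {n0,n2,n4} ∩ {n0,n3,n5} ∩ {n0,n6,n7} = {n0}; idom=n0

DF derivation:
  join n2 pred n0: · stop@n0
  join n2 pred n1: n1 stop@n0
  join n6 pred n3: n3 stop@n0
  join n6 pred n4: n4→n2 stop@n0
  join n6 pred n5: n5→n3 stop@n0
  join n6 pred n7: n7→n6 stop@n0
  n0 → ∅
  n1 → {n2}
  n2 → {n6}
  n3 → {n6}
  n4 → {n6}
  n5 → {n6}
  n6 → {n6}
  n7 → {n6}

φ for d: defs {n0,n3,n7}
  DF⁺ = {n6}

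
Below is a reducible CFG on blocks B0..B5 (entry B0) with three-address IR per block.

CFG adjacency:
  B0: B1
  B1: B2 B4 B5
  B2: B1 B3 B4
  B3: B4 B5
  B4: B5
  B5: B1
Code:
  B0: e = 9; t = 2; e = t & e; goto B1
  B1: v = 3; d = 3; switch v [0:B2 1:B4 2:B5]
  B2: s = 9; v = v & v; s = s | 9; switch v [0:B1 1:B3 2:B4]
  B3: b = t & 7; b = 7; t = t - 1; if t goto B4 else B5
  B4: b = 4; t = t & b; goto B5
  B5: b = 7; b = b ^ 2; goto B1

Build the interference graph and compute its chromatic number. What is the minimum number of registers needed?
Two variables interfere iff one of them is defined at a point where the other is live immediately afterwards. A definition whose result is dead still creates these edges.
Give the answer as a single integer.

Per-block:
  B0 def {e,t} use ∅
  B1 def {d,v} use ∅
  B2 def {s,v} use {v}
  B3 def {b,t} use {t}
  B4 def {b,t} use {t}
  B5 def {b} use ∅

Backward fixpoint:
  B0 li=∅ lo={t}
  B1 li={t} lo={t,v}
  B2 li={t,v} lo={t}
  B3 li={t} lo={t}
  B4 li={t} lo={t}
  B5 li={t} lo={t}

Interference:
  b↔{t}
  d↔{t,v}
  e↔{t}
  s↔{t,v}
  t↔{b,d,e,s,v}
  v↔{d,s,t}

Registers:
  {d,t,v} pairwise interfere (3-clique) ⇒ χ ≥ 3
  assign b→c1 d→c2 e→c1 s→c2 t→c0 v→c1 — no edge inside a register ⇒ χ ≤ 3
  χ = 3

Answer: 3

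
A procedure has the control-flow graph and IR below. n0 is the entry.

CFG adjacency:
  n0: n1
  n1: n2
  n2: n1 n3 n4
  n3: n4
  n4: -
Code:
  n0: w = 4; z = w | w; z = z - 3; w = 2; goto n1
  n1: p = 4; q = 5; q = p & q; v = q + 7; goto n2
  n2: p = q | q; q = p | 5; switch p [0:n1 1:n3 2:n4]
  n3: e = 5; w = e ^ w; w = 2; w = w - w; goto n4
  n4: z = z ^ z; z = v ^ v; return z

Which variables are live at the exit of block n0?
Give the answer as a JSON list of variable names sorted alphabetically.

Answer: ["w", "z"]

Working:
Per-block:
  n0: def={w,z} ue=∅
  n1: def={p,q,v} ue=∅
  n2: def={p,q} ue={q}
  n3: def={e,w} ue={w}
  n4: def={z} ue={v,z}

Liveness:
  live n0: ∅→{w,z}
  live n1: {w,z}→{q,v,w,z}
  live n2: {q,v,w,z}→{v,w,z}
  live n3: {v,w,z}→{v,z}
  live n4: {v,z}→∅

live-out(n0) = ["w", "z"]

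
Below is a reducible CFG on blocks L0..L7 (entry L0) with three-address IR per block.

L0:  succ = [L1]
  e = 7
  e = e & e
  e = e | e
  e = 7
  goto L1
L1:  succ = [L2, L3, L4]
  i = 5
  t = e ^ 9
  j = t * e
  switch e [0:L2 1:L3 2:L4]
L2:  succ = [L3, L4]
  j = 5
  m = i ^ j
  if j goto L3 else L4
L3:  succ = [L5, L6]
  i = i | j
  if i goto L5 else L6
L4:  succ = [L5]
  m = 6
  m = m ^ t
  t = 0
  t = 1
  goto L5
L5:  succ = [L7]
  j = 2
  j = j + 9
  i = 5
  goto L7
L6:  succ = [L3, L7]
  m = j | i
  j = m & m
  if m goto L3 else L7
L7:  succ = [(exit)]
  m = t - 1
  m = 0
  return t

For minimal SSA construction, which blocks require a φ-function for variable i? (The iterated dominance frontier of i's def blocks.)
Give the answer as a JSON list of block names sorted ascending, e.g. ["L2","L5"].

Answer: ["L3", "L5", "L7"]

Derivation:
idom tree: L1←L0 L2←L1 L3←L1 L4←L1 L5←L1 L6←L3 L7←L1
Join-block Dom:
  L3: preds {L1,L2,L6}: {L0,L1} ∩ {L0,L1,L2} ∩ {L0,L1,L3,L6} = {L0,L1}; idom=L1
  L4: preds {L1,L2}: {L0,L1} ∩ {L0,L1,L2} = {L0,L1}; idom=L1
  L5: preds {L3,L4}: {L0,L1,L3} ∩ {L0,L1,L4} = {L0,L1}; idom=L1
  L7: preds {L5,L6}: {L0,L1,L5} ∩ {L0,L1,L3,L6} = {L0,L1}; idom=L1

DF derivation:
  L3←L1: walk · to L1
  L3←L2: walk L2 to L1
  L3←L6: walk L6→L3 to L1
  L4←L1: walk · to L1
  L4←L2: walk L2 to L1
  L5←L3: walk L3 to L1
  L5←L4: walk L4 to L1
  L7←L5: walk L5 to L1
  L7←L6: walk L6→L3 to L1
  DF(L0)=∅
  DF(L1)=∅
  DF(L2)={L3,L4}
  DF(L3)={L3,L5,L7}
  DF(L4)={L5}
  DF(L5)={L7}
  DF(L6)={L3,L7}
  DF(L7)=∅

φ for i: defs {L1,L3,L5}
  DF⁺ = {L3,L5,L7}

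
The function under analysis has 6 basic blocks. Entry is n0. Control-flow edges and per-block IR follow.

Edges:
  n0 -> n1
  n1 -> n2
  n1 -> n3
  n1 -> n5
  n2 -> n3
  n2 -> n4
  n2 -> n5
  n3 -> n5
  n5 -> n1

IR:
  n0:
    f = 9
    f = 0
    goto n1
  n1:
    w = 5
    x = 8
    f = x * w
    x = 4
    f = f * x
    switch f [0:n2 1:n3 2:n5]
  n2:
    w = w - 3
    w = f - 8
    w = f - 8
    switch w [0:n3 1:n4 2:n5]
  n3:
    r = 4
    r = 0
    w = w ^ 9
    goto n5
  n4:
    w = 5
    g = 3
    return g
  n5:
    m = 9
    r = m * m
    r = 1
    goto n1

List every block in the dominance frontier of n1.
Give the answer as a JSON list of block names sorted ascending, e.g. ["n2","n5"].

Answer: ["n1"]

Working:
idom tree: n1←n0 n2←n1 n3←n1 n4←n2 n5←n1
Dom at joins:
  n1: preds {n0,n5}: {n0} ∩ {n0,n1,n5} = {n0}; idom=n0
  n3: preds {n1,n2}: {n0,n1} ∩ {n0,n1,n2} = {n0,n1}; idom=n1
  n5: preds {n1,n2,n3}: {n0,n1} ∩ {n0,n1,n2} ∩ {n0,n1,n3} = {n0,n1}; idom=n1

Frontier:
  join n1 pred n0: · stop@n0
  join n1 pred n5: n5→n1 stop@n0
  join n3 pred n1: · stop@n1
  join n3 pred n2: n2 stop@n1
  join n5 pred n1: · stop@n1
  join n5 pred n2: n2 stop@n1
  join n5 pred n3: n3 stop@n1
  DF(n0)=∅
  DF(n1)={n1}
  DF(n2)={n3,n5}
  DF(n3)={n5}
  DF(n4)=∅
  DF(n5)={n1}

DF(n1) = ["n1"]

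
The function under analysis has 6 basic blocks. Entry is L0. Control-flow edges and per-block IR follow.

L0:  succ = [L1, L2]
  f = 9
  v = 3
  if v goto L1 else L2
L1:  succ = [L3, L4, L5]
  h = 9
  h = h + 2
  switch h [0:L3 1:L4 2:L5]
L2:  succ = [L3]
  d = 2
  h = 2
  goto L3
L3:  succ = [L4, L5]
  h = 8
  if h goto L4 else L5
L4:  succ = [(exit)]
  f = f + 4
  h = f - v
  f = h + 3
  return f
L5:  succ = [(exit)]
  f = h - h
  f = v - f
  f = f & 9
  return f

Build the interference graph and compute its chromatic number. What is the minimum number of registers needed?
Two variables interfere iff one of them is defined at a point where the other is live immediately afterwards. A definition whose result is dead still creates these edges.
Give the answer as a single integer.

def/use:
  L0 def {f,v} use ∅
  L1 def {h} use ∅
  L2 def {d,h} use ∅
  L3 def {h} use ∅
  L4 def {f,h} use {f,v}
  L5 def {f} use {h,v}

Liveness:
  L0: in=∅ out={f,v}
  L1: in={f,v} out={f,h,v}
  L2: in={f,v} out={f,v}
  L3: in={f,v} out={f,h,v}
  L4: in={f,v} out=∅
  L5: in={h,v} out=∅

Interfere edges:
  d — {f,v}
  f — {d,h,v}
  h — {f,v}
  v — {d,f,h}

Colouring:
  clique {d,f,v} ⇒ need ≥ 3
  3-colouring: r0={f}  r1={v}  r2={d,h}
  χ = 3

Answer: 3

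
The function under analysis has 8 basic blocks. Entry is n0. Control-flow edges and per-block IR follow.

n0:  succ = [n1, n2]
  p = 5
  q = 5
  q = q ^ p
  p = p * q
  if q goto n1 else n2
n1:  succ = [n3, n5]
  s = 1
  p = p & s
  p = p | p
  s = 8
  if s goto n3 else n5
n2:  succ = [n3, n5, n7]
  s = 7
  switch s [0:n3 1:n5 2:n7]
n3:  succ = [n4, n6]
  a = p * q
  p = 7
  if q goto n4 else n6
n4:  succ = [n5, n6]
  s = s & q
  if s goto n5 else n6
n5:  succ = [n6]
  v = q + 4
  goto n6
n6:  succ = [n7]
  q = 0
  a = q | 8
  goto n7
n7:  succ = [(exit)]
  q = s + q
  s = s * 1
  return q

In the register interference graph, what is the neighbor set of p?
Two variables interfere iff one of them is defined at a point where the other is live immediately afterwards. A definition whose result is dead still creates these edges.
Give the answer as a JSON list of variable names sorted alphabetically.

def/use:
  n0: def={p,q} ue=∅
  n1: def={p,s} ue={p}
  n2: def={s} ue=∅
  n3: def={a,p} ue={p,q}
  n4: def={s} ue={q,s}
  n5: def={v} ue={q}
  n6: def={a,q} ue=∅
  n7: def={q,s} ue={q,s}

Backward fixpoint:
  n0: in=∅ out={p,q}
  n1: in={p,q} out={p,q,s}
  n2: in={p,q} out={p,q,s}
  n3: in={p,q,s} out={q,s}
  n4: in={q,s} out={q,s}
  n5: in={q,s} out={s}
  n6: in={s} out={q,s}
  n7: in={q,s} out=∅

Conflict graph:
  a — {q,s}
  p — {q,s}
  q — {a,p,s}
  s — {a,p,q,v}
  v — {s}

N(p) = ["q", "s"]

Answer: ["q", "s"]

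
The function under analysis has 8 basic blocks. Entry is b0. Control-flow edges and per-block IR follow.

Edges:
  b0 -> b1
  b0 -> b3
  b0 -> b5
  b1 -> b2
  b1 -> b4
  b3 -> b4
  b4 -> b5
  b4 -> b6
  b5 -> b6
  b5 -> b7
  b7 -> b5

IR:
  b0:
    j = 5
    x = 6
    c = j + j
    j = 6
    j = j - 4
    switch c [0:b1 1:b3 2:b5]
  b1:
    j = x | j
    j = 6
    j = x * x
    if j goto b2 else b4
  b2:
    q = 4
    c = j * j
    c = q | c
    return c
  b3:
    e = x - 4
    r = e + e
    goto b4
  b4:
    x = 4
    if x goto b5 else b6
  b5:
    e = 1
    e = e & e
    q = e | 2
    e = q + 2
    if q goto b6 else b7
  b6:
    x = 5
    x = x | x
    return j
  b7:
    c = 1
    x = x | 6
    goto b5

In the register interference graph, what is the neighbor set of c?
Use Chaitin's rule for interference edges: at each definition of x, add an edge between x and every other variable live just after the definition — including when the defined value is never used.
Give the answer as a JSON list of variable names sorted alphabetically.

Answer: ["j", "q", "x"]

Working:
def/use:
  b0: def={c,j,x} ue=∅
  b1: def={j} ue={j,x}
  b2: def={c,q} ue={j}
  b3: def={e,r} ue={x}
  b4: def={x} ue=∅
  b5: def={e,q} ue=∅
  b6: def={x} ue={j}
  b7: def={c,x} ue={x}

Live sets:
  b0 li=∅ lo={j,x}
  b1 li={j,x} lo={j}
  b2 li={j} lo=∅
  b3 li={j,x} lo={j}
  b4 li={j} lo={j,x}
  b5 li={j,x} lo={j,x}
  b6 li={j} lo=∅
  b7 li={j,x} lo={j,x}

Conflict graph:
  c — {j,q,x}
  e — {j,q,x}
  j — {c,e,q,r,x}
  q — {c,e,j,x}
  r — {j}
  x — {c,e,j,q}

N(c) = ["j", "q", "x"]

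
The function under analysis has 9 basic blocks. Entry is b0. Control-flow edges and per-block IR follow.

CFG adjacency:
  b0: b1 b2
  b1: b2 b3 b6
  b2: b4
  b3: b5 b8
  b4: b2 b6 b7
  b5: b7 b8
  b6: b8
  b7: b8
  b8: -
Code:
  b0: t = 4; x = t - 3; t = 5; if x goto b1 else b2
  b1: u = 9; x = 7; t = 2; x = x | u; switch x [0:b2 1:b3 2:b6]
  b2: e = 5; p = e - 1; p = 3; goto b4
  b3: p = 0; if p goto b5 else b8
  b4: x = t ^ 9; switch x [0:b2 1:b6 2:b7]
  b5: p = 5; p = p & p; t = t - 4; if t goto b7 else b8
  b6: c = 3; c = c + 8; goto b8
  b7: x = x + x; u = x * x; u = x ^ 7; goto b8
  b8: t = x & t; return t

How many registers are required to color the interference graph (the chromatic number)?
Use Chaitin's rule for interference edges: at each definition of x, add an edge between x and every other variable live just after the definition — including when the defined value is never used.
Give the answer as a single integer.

def/use:
  b0 def {t,x} use ∅
  b1 def {t,u,x} use ∅
  b2 def {e,p} use ∅
  b3 def {p} use ∅
  b4 def {x} use {t}
  b5 def {p,t} use {t}
  b6 def {c} use ∅
  b7 def {u,x} use {x}
  b8 def {t} use {t,x}

Backward fixpoint:
  live b0: ∅→{t}
  live b1: ∅→{t,x}
  live b2: {t}→{t}
  live b3: {t,x}→{t,x}
  live b4: {t}→{t,x}
  live b5: {t,x}→{t,x}
  live b6: {t,x}→{t,x}
  live b7: {t,x}→{t,x}
  live b8: {t,x}→∅

Interfere edges:
  c — {t,x}
  e — {t}
  p — {t,x}
  t — {c,e,p,u,x}
  u — {t,x}
  x — {c,p,t,u}

Chromatic number:
  {c,t,x} pairwise interfere (3-clique) ⇒ χ ≥ 3
  3-colouring: r0={t}  r1={e,x}  r2={c,p,u}
  χ = 3

Answer: 3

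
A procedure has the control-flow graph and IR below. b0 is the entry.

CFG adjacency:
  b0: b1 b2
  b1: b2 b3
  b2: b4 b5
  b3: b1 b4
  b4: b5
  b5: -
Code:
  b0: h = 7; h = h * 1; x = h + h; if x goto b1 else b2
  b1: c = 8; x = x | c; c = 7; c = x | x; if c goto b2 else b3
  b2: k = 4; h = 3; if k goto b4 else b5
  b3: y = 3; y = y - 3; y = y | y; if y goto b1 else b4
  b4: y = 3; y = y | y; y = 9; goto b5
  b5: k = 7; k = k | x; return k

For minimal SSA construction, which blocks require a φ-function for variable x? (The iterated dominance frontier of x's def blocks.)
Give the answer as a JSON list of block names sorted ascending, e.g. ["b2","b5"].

Answer: ["b1", "b2", "b4", "b5"]

Analysis:
idom tree: b1←b0 b2←b0 b3←b1 b4←b0 b5←b0
Join-block Dom:
  b1: preds {b0,b3}: {b0} ∩ {b0,b1,b3} = {b0}; idom=b0
  b2: preds {b0,b1}: {b0} ∩ {b0,b1} = {b0}; idom=b0
  b4: preds {b2,b3}: {b0,b2} ∩ {b0,b1,b3} = {b0}; idom=b0
  b5: preds {b2,b4}: {b0,b2} ∩ {b0,b4} = {b0}; idom=b0

DF derivation:
  b1←b0: walk · to b0
  b1←b3: walk b3→b1 to b0
  b2←b0: walk · to b0
  b2←b1: walk b1 to b0
  b4←b2: walk b2 to b0
  b4←b3: walk b3→b1 to b0
  b5←b2: walk b2 to b0
  b5←b4: walk b4 to b0
  DF(b0)=∅
  DF(b1)={b1,b2,b4}
  DF(b2)={b4,b5}
  DF(b3)={b1,b4}
  DF(b4)={b5}
  DF(b5)=∅

φ for x: defs {b0,b1}
  DF⁺ = {b1,b2,b4,b5}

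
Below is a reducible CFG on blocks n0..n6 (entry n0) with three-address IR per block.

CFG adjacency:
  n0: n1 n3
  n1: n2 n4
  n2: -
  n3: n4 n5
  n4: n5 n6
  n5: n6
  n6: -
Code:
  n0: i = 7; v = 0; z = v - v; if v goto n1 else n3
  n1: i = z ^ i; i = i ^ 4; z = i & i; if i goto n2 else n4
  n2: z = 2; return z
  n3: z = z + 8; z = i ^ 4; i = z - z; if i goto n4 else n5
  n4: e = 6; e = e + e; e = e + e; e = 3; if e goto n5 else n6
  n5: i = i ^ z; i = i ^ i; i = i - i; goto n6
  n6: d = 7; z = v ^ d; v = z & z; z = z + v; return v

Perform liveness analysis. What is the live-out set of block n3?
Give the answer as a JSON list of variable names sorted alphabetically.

def/use:
  n0: {i,v,z} / ∅
  n1: {i,z} / {i,z}
  n2: {z} / ∅
  n3: {i,z} / {i,z}
  n4: {e} / ∅
  n5: {i} / {i,z}
  n6: {d,v,z} / {v}

Backward fixpoint:
  n0 li=∅ lo={i,v,z}
  n1 li={i,v,z} lo={i,v,z}
  n2 li=∅ lo=∅
  n3 li={i,v,z} lo={i,v,z}
  n4 li={i,v,z} lo={i,v,z}
  n5 li={i,v,z} lo={v}
  n6 li={v} lo=∅

live-out(n3) = ["i", "v", "z"]

Answer: ["i", "v", "z"]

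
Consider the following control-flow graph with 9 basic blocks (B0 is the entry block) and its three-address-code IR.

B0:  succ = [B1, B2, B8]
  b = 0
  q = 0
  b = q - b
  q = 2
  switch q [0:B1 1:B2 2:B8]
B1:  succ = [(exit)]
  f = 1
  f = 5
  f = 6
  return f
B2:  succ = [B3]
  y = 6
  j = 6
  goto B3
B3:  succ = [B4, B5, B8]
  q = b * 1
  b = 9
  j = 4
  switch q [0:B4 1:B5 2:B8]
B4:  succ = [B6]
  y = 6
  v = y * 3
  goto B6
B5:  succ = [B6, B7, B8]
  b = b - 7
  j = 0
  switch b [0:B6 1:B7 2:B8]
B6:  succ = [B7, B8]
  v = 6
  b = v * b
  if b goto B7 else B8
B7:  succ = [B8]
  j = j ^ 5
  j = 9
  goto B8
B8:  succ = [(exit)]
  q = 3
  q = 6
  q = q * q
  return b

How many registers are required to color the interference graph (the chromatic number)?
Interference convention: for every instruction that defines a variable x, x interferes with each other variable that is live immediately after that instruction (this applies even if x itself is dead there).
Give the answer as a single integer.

Answer: 3

Analysis:
Per-block:
  B0: {b,q} / ∅
  B1: {f} / ∅
  B2: {j,y} / ∅
  B3: {b,j,q} / {b}
  B4: {v,y} / ∅
  B5: {b,j} / {b}
  B6: {b,v} / {b}
  B7: {j} / {j}
  B8: {q} / {b}

Liveness:
  live B0: ∅→{b}
  live B1: ∅→∅
  live B2: {b}→{b}
  live B3: {b}→{b,j}
  live B4: {b,j}→{b,j}
  live B5: {b}→{b,j}
  live B6: {b,j}→{b,j}
  live B7: {b,j}→{b}
  live B8: {b}→∅

Interference:
  b↔{j,q,v,y}
  f↔∅
  j↔{b,q,v,y}
  q↔{b,j}
  v↔{b,j}
  y↔{b,j}

Registers:
  {b,j,q} pairwise interfere (3-clique) ⇒ χ ≥ 3
  3-colouring: c0={b,f}  c1={j}  c2={q,v,y}
  χ = 3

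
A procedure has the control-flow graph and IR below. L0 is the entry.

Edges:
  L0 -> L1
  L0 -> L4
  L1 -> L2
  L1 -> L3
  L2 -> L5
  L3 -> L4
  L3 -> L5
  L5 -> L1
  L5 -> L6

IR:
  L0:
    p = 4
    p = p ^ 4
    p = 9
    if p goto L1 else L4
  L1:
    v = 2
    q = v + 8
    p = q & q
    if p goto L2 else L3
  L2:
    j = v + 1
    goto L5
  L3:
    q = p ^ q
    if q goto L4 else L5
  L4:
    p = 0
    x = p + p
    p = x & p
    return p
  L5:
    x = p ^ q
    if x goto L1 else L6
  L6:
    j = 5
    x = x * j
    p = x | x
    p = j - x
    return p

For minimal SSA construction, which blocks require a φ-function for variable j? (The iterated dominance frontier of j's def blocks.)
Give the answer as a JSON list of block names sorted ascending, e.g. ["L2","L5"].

Answer: ["L1", "L4", "L5"]

Derivation:
idom tree: L1←L0 L2←L1 L3←L1 L4←L0 L5←L1 L6←L5
Join-block Dom:
  L1: preds {L0,L5}: {L0} ∩ {L0,L1,L5} = {L0}; idom=L0
  L4: preds {L0,L3}: {L0} ∩ {L0,L1,L3} = {L0}; idom=L0
  L5: preds {L2,L3}: {L0,L1,L2} ∩ {L0,L1,L3} = {L0,L1}; idom=L1

Frontier:
  L1←L0: walk · to L0
  L1←L5: walk L5→L1 to L0
  L4←L0: walk · to L0
  L4←L3: walk L3→L1 to L0
  L5←L2: walk L2 to L1
  L5←L3: walk L3 to L1
  DF(L0)=∅
  DF(L1)={L1,L4}
  DF(L2)={L5}
  DF(L3)={L4,L5}
  DF(L4)=∅
  DF(L5)={L1}
  DF(L6)=∅

φ for j: defs {L2,L6}
  DF⁺ = {L1,L4,L5}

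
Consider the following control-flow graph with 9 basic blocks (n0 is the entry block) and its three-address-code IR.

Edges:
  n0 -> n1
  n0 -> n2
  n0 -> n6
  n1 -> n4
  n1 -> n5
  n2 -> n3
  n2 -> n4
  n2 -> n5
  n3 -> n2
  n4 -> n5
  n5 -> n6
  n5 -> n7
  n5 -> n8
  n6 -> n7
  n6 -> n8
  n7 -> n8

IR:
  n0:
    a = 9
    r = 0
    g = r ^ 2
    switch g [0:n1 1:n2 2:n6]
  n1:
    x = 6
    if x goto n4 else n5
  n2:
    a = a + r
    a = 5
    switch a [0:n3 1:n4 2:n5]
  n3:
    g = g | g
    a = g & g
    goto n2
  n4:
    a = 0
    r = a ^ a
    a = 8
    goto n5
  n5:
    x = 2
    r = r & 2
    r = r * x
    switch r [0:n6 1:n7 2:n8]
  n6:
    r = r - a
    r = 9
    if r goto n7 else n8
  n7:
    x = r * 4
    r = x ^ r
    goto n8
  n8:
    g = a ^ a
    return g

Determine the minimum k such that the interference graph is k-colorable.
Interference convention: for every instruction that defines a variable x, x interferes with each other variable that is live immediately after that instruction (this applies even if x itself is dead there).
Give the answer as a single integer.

Answer: 3

Derivation:
Per-block:
  n0: def={a,g,r} ue=∅
  n1: def={x} ue=∅
  n2: def={a} ue={a,r}
  n3: def={a,g} ue={g}
  n4: def={a,r} ue=∅
  n5: def={r,x} ue={r}
  n6: def={r} ue={a,r}
  n7: def={r,x} ue={r}
  n8: def={g} ue={a}

Backward fixpoint:
  live n0: ∅→{a,g,r}
  live n1: {a,r}→{a,r}
  live n2: {a,g,r}→{a,g,r}
  live n3: {g,r}→{a,g,r}
  live n4: ∅→{a,r}
  live n5: {a,r}→{a,r}
  live n6: {a,r}→{a,r}
  live n7: {a,r}→{a}
  live n8: {a}→∅

Conflict graph:
  a — {g,r,x}
  g — {a,r}
  r — {a,g,x}
  x — {a,r}

Colouring:
  clique {a,g,r} ⇒ need ≥ 3
  assign a→r0 g→r2 r→r1 x→r2 — no edge inside a register ⇒ χ ≤ 3
  χ = 3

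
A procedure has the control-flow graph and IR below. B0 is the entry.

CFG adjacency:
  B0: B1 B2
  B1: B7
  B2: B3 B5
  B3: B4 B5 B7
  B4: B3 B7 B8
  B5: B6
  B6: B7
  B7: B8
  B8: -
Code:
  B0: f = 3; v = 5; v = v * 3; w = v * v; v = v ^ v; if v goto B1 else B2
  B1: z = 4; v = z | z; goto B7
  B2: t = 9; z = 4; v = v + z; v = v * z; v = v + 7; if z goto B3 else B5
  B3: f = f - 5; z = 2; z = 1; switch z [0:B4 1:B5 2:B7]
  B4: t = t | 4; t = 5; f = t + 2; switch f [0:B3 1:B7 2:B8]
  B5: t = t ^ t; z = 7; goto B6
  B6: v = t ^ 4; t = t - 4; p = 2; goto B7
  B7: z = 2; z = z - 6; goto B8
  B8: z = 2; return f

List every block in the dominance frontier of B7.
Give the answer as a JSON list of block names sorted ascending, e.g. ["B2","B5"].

idom tree: B1←B0 B2←B0 B3←B2 B4←B3 B5←B2 B6←B5 B7←B0 B8←B0
Join-block Dom:
  B3: preds {B2,B4}: {B0,B2} ∩ {B0,B2,B3,B4} = {B0,B2}; idom=B2
  B5: preds {B2,B3}: {B0,B2} ∩ {B0,B2,B3} = {B0,B2}; idom=B2
  B7: preds {B1,B3,B4,B6}: {B0,B1} ∩ {B0,B2,B3} ∩ {B0,B2,B3,B4} ∩ {B0,B2,B5,B6} = {B0}; idom=B0
  B8: preds {B4,B7}: {B0,B2,B3,B4} ∩ {B0,B7} = {B0}; idom=B0

DF derivation:
  B3←B2: walk · to B2
  B3←B4: walk B4→B3 to B2
  B5←B2: walk · to B2
  B5←B3: walk B3 to B2
  B7←B1: walk B1 to B0
  B7←B3: walk B3→B2 to B0
  B7←B4: walk B4→B3→B2 to B0
  B7←B6: walk B6→B5→B2 to B0
  B8←B4: walk B4→B3→B2 to B0
  B8←B7: walk B7 to B0
  DF(B0)=∅
  DF(B1)={B7}
  DF(B2)={B7,B8}
  DF(B3)={B3,B5,B7,B8}
  DF(B4)={B3,B7,B8}
  DF(B5)={B7}
  DF(B6)={B7}
  DF(B7)={B8}
  DF(B8)=∅

DF(B7) = ["B8"]

Answer: ["B8"]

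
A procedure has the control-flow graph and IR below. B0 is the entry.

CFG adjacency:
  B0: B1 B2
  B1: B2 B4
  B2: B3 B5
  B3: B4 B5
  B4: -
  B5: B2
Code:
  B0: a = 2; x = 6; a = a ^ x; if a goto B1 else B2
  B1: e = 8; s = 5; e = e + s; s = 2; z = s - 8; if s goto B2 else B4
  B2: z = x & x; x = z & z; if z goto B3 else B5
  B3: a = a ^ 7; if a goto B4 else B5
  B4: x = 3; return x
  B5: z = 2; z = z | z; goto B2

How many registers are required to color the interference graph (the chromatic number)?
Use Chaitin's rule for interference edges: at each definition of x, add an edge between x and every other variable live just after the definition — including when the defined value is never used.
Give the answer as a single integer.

Per-block:
  B0: def={a,x} ue=∅
  B1: def={e,s,z} ue=∅
  B2: def={x,z} ue={x}
  B3: def={a} ue={a}
  B4: def={x} ue=∅
  B5: def={z} ue=∅

Live sets:
  B0: in=∅ out={a,x}
  B1: in={a,x} out={a,x}
  B2: in={a,x} out={a,x}
  B3: in={a,x} out={a,x}
  B4: in=∅ out=∅
  B5: in={a,x} out={a,x}

Interference:
  a: {e,s,x,z}
  e: {a,s,x}
  s: {a,e,x,z}
  x: {a,e,s,z}
  z: {a,s,x}

Colouring:
  clique {a,e,s,x} ⇒ need ≥ 4
  4-colouring: R0={a}  R1={s}  R2={x}  R3={e,z}
  χ = 4

Answer: 4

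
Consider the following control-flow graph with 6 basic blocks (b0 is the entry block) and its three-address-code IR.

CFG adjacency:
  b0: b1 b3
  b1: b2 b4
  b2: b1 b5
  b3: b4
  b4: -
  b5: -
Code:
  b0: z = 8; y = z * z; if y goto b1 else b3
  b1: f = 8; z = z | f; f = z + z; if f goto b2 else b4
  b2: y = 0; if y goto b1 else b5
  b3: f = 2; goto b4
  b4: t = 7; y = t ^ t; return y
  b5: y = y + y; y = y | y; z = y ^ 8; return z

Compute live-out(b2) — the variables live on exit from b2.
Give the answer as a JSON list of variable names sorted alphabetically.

Block summaries:
  b0: def={y,z} ue=∅
  b1: def={f,z} ue={z}
  b2: def={y} ue=∅
  b3: def={f} ue=∅
  b4: def={t,y} ue=∅
  b5: def={y,z} ue={y}

Liveness:
  b0: in=∅ out={z}
  b1: in={z} out={z}
  b2: in={z} out={y,z}
  b3: in=∅ out=∅
  b4: in=∅ out=∅
  b5: in={y} out=∅

live-out(b2) = ["y", "z"]

Answer: ["y", "z"]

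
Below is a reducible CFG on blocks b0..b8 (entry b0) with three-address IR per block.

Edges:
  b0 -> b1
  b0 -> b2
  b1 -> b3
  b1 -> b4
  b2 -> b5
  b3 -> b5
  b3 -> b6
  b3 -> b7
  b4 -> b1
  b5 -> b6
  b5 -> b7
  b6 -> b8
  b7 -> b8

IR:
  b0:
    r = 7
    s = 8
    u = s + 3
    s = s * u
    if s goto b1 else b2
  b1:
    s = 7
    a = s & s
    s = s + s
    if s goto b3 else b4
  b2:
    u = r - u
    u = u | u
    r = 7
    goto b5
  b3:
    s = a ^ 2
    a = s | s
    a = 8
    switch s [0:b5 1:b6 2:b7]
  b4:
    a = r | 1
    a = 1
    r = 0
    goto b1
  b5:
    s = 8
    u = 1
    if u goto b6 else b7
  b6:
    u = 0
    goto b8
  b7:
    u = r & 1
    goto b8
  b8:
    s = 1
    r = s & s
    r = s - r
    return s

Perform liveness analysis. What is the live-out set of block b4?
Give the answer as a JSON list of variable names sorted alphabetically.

Answer: ["r"]

Analysis:
Block summaries:
  b0 def {r,s,u} use ∅
  b1 def {a,s} use ∅
  b2 def {r,u} use {r,u}
  b3 def {a,s} use {a}
  b4 def {a,r} use {r}
  b5 def {s,u} use ∅
  b6 def {u} use ∅
  b7 def {u} use {r}
  b8 def {r,s} use ∅

Backward fixpoint:
  b0 li=∅ lo={r,u}
  b1 li={r} lo={a,r}
  b2 li={r,u} lo={r}
  b3 li={a,r} lo={r}
  b4 li={r} lo={r}
  b5 li={r} lo={r}
  b6 li=∅ lo=∅
  b7 li={r} lo=∅
  b8 li=∅ lo=∅

live-out(b4) = ["r"]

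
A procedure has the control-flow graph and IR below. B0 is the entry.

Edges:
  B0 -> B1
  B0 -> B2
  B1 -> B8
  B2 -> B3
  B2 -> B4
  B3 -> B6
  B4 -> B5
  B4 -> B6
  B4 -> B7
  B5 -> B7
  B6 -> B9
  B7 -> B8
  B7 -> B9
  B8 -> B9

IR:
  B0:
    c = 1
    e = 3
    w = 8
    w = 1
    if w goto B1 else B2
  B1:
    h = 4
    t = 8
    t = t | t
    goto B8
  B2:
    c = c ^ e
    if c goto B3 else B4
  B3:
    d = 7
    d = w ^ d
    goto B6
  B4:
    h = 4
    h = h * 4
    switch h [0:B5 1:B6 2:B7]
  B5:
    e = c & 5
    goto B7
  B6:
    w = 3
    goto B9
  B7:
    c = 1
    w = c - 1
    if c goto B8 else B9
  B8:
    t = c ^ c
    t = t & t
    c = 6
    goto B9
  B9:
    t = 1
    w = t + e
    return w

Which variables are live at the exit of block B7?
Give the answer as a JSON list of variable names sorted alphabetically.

Answer: ["c", "e"]

Analysis:
Per-block:
  B0: {c,e,w} / ∅
  B1: {h,t} / ∅
  B2: {c} / {c,e}
  B3: {d} / {w}
  B4: {h} / ∅
  B5: {e} / {c}
  B6: {w} / ∅
  B7: {c,w} / ∅
  B8: {c,t} / {c}
  B9: {t,w} / {e}

Live sets:
  B0: in=∅ out={c,e,w}
  B1: in={c,e} out={c,e}
  B2: in={c,e,w} out={c,e,w}
  B3: in={e,w} out={e}
  B4: in={c,e} out={c,e}
  B5: in={c} out={e}
  B6: in={e} out={e}
  B7: in={e} out={c,e}
  B8: in={c,e} out={e}
  B9: in={e} out=∅

live-out(B7) = ["c", "e"]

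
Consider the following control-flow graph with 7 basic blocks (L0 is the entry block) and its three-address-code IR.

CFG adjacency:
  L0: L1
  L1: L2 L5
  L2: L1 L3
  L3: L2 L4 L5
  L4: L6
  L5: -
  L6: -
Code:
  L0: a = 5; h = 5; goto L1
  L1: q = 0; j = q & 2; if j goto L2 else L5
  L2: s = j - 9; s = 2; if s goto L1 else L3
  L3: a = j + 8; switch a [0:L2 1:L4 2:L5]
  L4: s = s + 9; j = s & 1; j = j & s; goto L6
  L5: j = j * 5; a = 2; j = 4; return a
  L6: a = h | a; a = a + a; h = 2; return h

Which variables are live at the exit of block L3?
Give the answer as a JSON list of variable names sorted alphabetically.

Answer: ["a", "h", "j", "s"]

Analysis:
def/use:
  L0 def {a,h} use ∅
  L1 def {j,q} use ∅
  L2 def {s} use {j}
  L3 def {a} use {j}
  L4 def {j,s} use {s}
  L5 def {a,j} use {j}
  L6 def {a,h} use {a,h}

Live sets:
  live L0: ∅→{h}
  live L1: {h}→{h,j}
  live L2: {h,j}→{h,j,s}
  live L3: {h,j,s}→{a,h,j,s}
  live L4: {a,h,s}→{a,h}
  live L5: {j}→∅
  live L6: {a,h}→∅

live-out(L3) = ["a", "h", "j", "s"]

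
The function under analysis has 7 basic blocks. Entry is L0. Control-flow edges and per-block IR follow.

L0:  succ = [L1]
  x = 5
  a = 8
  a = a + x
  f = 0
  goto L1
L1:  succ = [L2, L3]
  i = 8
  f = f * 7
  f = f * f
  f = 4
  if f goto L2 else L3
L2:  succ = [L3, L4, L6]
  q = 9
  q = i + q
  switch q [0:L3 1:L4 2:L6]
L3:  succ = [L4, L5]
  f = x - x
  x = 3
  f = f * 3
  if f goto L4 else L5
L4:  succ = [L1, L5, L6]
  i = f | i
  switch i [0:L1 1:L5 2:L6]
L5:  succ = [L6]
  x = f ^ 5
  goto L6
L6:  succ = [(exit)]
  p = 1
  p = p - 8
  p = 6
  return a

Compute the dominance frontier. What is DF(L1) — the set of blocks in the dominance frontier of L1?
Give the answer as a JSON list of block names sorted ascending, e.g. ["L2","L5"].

Answer: ["L1"]

Derivation:
idom tree: L1←L0 L2←L1 L3←L1 L4←L1 L5←L1 L6←L1
Dom∩ at merges:
  L1: preds {L0,L4}: {L0} ∩ {L0,L1,L4} = {L0}; idom=L0
  L3: preds {L1,L2}: {L0,L1} ∩ {L0,L1,L2} = {L0,L1}; idom=L1
  L4: preds {L2,L3}: {L0,L1,L2} ∩ {L0,L1,L3} = {L0,L1}; idom=L1
  L5: preds {L3,L4}: {L0,L1,L3} ∩ {L0,L1,L4} = {L0,L1}; idom=L1
  L6: preds {L2,L4,L5}: {L0,L1,L2} ∩ {L0,L1,L4} ∩ {L0,L1,L5} = {L0,L1}; idom=L1

DF walk-up:
  join L1 pred L0: · stop@L0
  join L1 pred L4: L4→L1 stop@L0
  join L3 pred L1: · stop@L1
  join L3 pred L2: L2 stop@L1
  join L4 pred L2: L2 stop@L1
  join L4 pred L3: L3 stop@L1
  join L5 pred L3: L3 stop@L1
  join L5 pred L4: L4 stop@L1
  join L6 pred L2: L2 stop@L1
  join L6 pred L4: L4 stop@L1
  join L6 pred L5: L5 stop@L1
  L0 → ∅
  L1 → {L1}
  L2 → {L3,L4,L6}
  L3 → {L4,L5}
  L4 → {L1,L5,L6}
  L5 → {L6}
  L6 → ∅

DF(L1) = ["L1"]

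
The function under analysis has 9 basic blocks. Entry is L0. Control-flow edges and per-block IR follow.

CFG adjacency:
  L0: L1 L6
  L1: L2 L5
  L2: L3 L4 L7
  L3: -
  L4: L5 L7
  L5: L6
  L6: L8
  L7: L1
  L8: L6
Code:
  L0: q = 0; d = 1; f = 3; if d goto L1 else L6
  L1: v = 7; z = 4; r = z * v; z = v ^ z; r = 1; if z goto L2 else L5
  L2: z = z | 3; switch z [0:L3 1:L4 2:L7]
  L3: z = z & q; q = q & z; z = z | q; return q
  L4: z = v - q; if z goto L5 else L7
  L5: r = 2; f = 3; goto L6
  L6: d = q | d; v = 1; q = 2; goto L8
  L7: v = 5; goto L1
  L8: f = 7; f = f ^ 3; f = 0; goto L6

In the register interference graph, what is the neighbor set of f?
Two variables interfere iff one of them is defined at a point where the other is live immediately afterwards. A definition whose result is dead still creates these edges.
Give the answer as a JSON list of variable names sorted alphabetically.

def/use:
  L0 def {d,f,q} use ∅
  L1 def {r,v,z} use ∅
  L2 def {z} use {z}
  L3 def {q,z} use {q,z}
  L4 def {z} use {q,v}
  L5 def {f,r} use ∅
  L6 def {d,q,v} use {d,q}
  L7 def {v} use ∅
  L8 def {f} use ∅

Live sets:
  L0: in=∅ out={d,q}
  L1: in={d,q} out={d,q,v,z}
  L2: in={d,q,v,z} out={d,q,v,z}
  L3: in={q,z} out=∅
  L4: in={d,q,v} out={d,q}
  L5: in={d,q} out={d,q}
  L6: in={d,q} out={d,q}
  L7: in={d,q} out={d,q}
  L8: in={d,q} out={d,q}

Conflict graph:
  d — {f,q,r,v,z}
  f — {d,q}
  q — {d,f,r,v,z}
  r — {d,q,v,z}
  v — {d,q,r,z}
  z — {d,q,r,v}

N(f) = ["d", "q"]

Answer: ["d", "q"]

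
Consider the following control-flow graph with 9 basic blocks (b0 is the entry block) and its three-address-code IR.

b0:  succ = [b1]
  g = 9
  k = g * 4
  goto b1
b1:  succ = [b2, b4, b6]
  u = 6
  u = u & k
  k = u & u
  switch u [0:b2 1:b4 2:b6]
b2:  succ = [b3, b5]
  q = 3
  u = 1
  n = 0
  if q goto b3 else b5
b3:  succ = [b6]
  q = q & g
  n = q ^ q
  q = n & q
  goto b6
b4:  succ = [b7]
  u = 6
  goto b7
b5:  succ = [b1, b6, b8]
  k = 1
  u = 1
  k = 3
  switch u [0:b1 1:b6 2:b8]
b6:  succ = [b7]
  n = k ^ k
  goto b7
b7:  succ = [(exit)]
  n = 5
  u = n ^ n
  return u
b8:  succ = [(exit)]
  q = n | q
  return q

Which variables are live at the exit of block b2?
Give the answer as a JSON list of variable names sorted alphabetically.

Per-block:
  b0: def={g,k} ue=∅
  b1: def={k,u} ue={k}
  b2: def={n,q,u} ue=∅
  b3: def={n,q} ue={g,q}
  b4: def={u} ue=∅
  b5: def={k,u} ue=∅
  b6: def={n} ue={k}
  b7: def={n,u} ue=∅
  b8: def={q} ue={n,q}

Liveness:
  b0: in=∅ out={g,k}
  b1: in={g,k} out={g,k}
  b2: in={g,k} out={g,k,n,q}
  b3: in={g,k,q} out={k}
  b4: in=∅ out=∅
  b5: in={g,n,q} out={g,k,n,q}
  b6: in={k} out=∅
  b7: in=∅ out=∅
  b8: in={n,q} out=∅

live-out(b2) = ["g", "k", "n", "q"]

Answer: ["g", "k", "n", "q"]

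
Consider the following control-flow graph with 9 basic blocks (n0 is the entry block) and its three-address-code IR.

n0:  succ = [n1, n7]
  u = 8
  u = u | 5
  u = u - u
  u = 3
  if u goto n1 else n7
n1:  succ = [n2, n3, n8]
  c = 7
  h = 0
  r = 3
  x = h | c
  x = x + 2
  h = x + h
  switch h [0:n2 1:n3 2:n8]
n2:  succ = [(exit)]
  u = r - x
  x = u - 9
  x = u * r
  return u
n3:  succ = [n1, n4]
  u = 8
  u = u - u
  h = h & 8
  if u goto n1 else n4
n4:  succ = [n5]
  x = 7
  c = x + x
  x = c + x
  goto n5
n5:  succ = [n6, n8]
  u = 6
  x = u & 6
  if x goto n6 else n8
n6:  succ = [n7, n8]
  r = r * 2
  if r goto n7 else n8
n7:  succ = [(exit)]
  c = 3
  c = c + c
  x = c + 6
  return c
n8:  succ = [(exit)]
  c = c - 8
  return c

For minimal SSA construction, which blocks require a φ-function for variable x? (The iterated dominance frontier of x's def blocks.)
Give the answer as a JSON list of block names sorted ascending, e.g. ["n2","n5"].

Answer: ["n1", "n7", "n8"]

Working:
idom tree: n1←n0 n2←n1 n3←n1 n4←n3 n5←n4 n6←n5 n7←n0 n8←n1
Dom at joins:
  n1: preds {n0,n3}: {n0} ∩ {n0,n1,n3} = {n0}; idom=n0
  n7: preds {n0,n6}: {n0} ∩ {n0,n1,n3,n4,n5,n6} = {n0}; idom=n0
  n8: preds {n1,n5,n6}: {n0,n1} ∩ {n0,n1,n3,n4,n5} ∩ {n0,n1,n3,n4,n5,n6} = {n0,n1}; idom=n1

DF walk-up:
  join n1 pred n0: · stop@n0
  join n1 pred n3: n3→n1 stop@n0
  join n7 pred n0: · stop@n0
  join n7 pred n6: n6→n5→n4→n3→n1 stop@n0
  join n8 pred n1: · stop@n1
  join n8 pred n5: n5→n4→n3 stop@n1
  join n8 pred n6: n6→n5→n4→n3 stop@n1
  DF(n0)=∅
  DF(n1)={n1,n7}
  DF(n2)=∅
  DF(n3)={n1,n7,n8}
  DF(n4)={n7,n8}
  DF(n5)={n7,n8}
  DF(n6)={n7,n8}
  DF(n7)=∅
  DF(n8)=∅

φ for x: defs {n1,n2,n4,n5,n7}
  DF⁺ = {n1,n7,n8}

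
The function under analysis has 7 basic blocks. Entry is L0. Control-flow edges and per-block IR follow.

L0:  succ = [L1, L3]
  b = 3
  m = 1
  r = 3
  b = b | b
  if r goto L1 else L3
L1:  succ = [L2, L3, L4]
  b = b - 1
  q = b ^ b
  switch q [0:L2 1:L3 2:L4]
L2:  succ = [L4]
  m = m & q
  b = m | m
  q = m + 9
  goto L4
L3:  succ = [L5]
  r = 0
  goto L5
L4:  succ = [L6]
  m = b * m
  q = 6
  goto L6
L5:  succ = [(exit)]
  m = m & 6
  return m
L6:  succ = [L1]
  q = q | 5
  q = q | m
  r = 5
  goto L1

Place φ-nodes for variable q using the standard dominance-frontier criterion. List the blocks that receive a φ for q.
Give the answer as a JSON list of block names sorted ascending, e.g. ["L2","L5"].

Answer: ["L1", "L3", "L4"]

Analysis:
idom tree: L1←L0 L2←L1 L3←L0 L4←L1 L5←L3 L6←L4
Join-block Dom:
  L1: preds {L0,L6}: {L0} ∩ {L0,L1,L4,L6} = {L0}; idom=L0
  L3: preds {L0,L1}: {L0} ∩ {L0,L1} = {L0}; idom=L0
  L4: preds {L1,L2}: {L0,L1} ∩ {L0,L1,L2} = {L0,L1}; idom=L1

Frontier:
  L1←L0: walk · to L0
  L1←L6: walk L6→L4→L1 to L0
  L3←L0: walk · to L0
  L3←L1: walk L1 to L0
  L4←L1: walk · to L1
  L4←L2: walk L2 to L1
  L0: DF=∅
  L1: DF={L1,L3}
  L2: DF={L4}
  L3: DF=∅
  L4: DF={L1}
  L5: DF=∅
  L6: DF={L1}

φ for q: defs {L1,L2,L4,L6}
  DF⁺ = {L1,L3,L4}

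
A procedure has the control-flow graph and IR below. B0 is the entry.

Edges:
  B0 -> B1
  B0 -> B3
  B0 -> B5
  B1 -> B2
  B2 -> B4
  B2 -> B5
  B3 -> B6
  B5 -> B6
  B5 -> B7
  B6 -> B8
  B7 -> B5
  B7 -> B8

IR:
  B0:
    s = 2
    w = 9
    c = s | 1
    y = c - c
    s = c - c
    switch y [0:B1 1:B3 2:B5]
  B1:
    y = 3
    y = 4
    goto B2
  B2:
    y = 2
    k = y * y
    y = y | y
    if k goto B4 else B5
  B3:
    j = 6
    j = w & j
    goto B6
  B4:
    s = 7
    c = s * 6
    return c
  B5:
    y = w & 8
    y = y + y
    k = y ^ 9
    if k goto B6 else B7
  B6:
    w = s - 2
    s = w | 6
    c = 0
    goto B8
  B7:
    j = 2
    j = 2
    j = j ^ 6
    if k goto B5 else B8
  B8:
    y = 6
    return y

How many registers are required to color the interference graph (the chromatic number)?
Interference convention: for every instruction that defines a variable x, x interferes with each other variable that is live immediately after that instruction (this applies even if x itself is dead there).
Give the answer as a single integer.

Block summaries:
  B0: def={c,s,w,y} ue=∅
  B1: def={y} ue=∅
  B2: def={k,y} ue=∅
  B3: def={j} ue={w}
  B4: def={c,s} ue=∅
  B5: def={k,y} ue={w}
  B6: def={c,s,w} ue={s}
  B7: def={j} ue={k}
  B8: def={y} ue=∅

Backward fixpoint:
  B0: in=∅ out={s,w}
  B1: in={s,w} out={s,w}
  B2: in={s,w} out={s,w}
  B3: in={s,w} out={s}
  B4: in=∅ out=∅
  B5: in={s,w} out={k,s,w}
  B6: in={s} out=∅
  B7: in={k,s,w} out={s,w}
  B8: in=∅ out=∅

Interfere edges:
  c — {w,y}
  j — {k,s,w}
  k — {j,s,w,y}
  s — {j,k,w,y}
  w — {c,j,k,s,y}
  y — {c,k,s,w}

Chromatic number:
  {j,k,s,w} pairwise interfere (4-clique) ⇒ χ ≥ 4
  assign c→c1 j→c3 k→c1 s→c2 w→c0 y→c3 — no edge inside a register ⇒ χ ≤ 4
  χ = 4

Answer: 4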